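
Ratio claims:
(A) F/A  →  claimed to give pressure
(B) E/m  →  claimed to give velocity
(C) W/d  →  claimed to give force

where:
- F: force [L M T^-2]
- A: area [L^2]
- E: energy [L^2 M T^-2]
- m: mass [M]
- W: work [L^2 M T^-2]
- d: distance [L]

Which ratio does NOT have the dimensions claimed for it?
(B) E/m does not give velocity

(A) F/A: [L^-1 M T^-2] = pressure [L^-1 M T^-2] ✓
(B) E/m: [L^2 T^-2] ≠ velocity [L T^-1] ✗
(C) W/d: [L M T^-2] = force [L M T^-2] ✓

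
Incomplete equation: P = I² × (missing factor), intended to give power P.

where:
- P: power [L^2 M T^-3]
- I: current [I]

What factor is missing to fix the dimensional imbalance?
R (resistance), dimensions [I^-2 L^2 M T^-3]

P has dimensions [L^2 M T^-3] and I² has dimensions [I^2].
The missing factor must have dimensions [L^2 M T^-3] / [I^2] = [I^-2 L^2 M T^-3], i.e. resistance (R).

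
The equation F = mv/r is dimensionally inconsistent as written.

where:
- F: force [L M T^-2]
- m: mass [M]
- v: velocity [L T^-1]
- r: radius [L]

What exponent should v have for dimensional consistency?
The exponent of v should be 2: F = mv^2/r

The LHS F has dimensions [L M T^-2]; v has dimensions [L T^-1].
As written, the RHS mv/r (exponent 1 on v) has dimensions [M T^-1], which does not match.
With exponent 2, the RHS mv^2/r has dimensions [L M T^-2], matching the LHS.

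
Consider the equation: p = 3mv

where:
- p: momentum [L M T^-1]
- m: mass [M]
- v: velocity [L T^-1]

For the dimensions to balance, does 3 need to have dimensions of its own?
No

p has dimensions [L M T^-1] and mv already has dimensions [L M T^-1], so the equation balances without 3 contributing any dimensions. 3 is a pure (dimensionless) number; changing or removing it would not affect dimensional consistency.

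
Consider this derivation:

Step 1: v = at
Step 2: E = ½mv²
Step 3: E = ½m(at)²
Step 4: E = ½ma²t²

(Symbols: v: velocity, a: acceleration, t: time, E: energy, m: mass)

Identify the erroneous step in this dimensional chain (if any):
No step introduces an error — all steps are dimensionally consistent.

Step 1: v = at → LHS [L T^-1], RHS [L T^-1] ✓
Step 2: E = ½mv² → LHS [L^2 M T^-2], RHS [L^2 M T^-2] ✓
Step 3: E = ½m(at)² → LHS [L^2 M T^-2], RHS [L^2 M T^-2] ✓
Step 4: E = ½ma²t² → LHS [L^2 M T^-2], RHS [L^2 M T^-2] ✓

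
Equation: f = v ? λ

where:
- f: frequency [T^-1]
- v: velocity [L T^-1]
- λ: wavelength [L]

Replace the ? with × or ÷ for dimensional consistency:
division (÷): f = v ÷ λ

f [T^-1]; v [L T^-1]; λ [L].
v × λ → [L^2 T^-1] ✗
v ÷ λ → [T^-1] ✓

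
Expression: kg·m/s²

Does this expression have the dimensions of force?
Yes

The expression kg·m/s² has dimensions [L M T^-2], which is exactly force [L M T^-2].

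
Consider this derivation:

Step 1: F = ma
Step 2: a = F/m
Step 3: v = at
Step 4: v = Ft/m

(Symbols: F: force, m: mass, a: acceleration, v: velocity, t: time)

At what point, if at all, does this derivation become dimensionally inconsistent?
No step introduces an error — all steps are dimensionally consistent.

Step 1: F = ma → LHS [L M T^-2], RHS [L M T^-2] ✓
Step 2: a = F/m → LHS [L T^-2], RHS [L T^-2] ✓
Step 3: v = at → LHS [L T^-1], RHS [L T^-1] ✓
Step 4: v = Ft/m → LHS [L T^-1], RHS [L T^-1] ✓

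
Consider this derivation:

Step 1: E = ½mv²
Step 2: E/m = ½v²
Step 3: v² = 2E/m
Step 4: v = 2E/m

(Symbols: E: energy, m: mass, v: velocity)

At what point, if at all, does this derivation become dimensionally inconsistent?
Step 4

Step 1: E = ½mv² → LHS [L^2 M T^-2], RHS [L^2 M T^-2] ✓
Step 2: E/m = ½v² → LHS [L^2 T^-2], RHS [L^2 T^-2] ✓
Step 3: v² = 2E/m → LHS [L^2 T^-2], RHS [L^2 T^-2] ✓
Step 4: v = 2E/m → LHS [L T^-1], RHS [L^2 T^-2] ✗

The first dimensional inconsistency appears in step 4: v = 2E/m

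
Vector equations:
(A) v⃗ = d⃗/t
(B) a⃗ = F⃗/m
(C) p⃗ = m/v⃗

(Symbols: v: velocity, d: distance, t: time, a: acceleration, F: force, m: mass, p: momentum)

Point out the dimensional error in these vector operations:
(C) p⃗ = m/v⃗

(A) v⃗ = d⃗/t: LHS [L T^-1], RHS [L T^-1] ✓ — displacement (vector) divided by time (scalar)
(B) a⃗ = F⃗/m: LHS [L T^-2], RHS [L T^-2] ✓ — force (vector) divided by mass (scalar)
(C) p⃗ = m/v⃗: LHS [L M T^-1], RHS [L^-1 M T] ✗ — momentum is mass times velocity; should be mv⃗ (and division by a vector is undefined)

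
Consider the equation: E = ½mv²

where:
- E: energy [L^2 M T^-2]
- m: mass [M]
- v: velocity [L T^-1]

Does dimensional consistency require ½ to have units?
No

E has dimensions [L^2 M T^-2] and mv² already has dimensions [L^2 M T^-2], so the equation balances without ½ contributing any dimensions. ½ is a pure (dimensionless) number; changing or removing it would not affect dimensional consistency.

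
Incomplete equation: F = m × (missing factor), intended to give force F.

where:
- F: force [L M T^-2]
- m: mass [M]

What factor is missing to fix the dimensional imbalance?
a (acceleration), dimensions [L T^-2]

F has dimensions [L M T^-2] and m has dimensions [M].
The missing factor must have dimensions [L M T^-2] / [M] = [L T^-2], i.e. acceleration (a).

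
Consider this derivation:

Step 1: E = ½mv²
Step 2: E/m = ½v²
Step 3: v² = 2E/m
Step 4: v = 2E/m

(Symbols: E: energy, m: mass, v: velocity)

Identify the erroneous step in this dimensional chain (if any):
Step 4

Step 1: E = ½mv² → LHS [L^2 M T^-2], RHS [L^2 M T^-2] ✓
Step 2: E/m = ½v² → LHS [L^2 T^-2], RHS [L^2 T^-2] ✓
Step 3: v² = 2E/m → LHS [L^2 T^-2], RHS [L^2 T^-2] ✓
Step 4: v = 2E/m → LHS [L T^-1], RHS [L^2 T^-2] ✗

The first dimensional inconsistency appears in step 4: v = 2E/m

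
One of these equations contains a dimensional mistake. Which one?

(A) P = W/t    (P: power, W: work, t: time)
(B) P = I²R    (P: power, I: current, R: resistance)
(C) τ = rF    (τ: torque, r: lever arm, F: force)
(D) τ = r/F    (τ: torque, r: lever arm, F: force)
(D) τ = r/F

The equation (D) τ = r/F is dimensionally incorrect.

LHS (τ): [L^2 M T^-2]
RHS (r/F): [M^-1 T^2] ✗

The dimensions do not match. The other three equations balance.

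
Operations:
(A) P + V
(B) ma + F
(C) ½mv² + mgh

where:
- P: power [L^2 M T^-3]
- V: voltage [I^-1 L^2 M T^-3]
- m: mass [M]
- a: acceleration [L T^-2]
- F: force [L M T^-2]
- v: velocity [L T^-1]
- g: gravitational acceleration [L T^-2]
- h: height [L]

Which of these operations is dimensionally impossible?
(A) P + V

(A) P + V: P [L^2 M T^-3] and V [I^-1 L^2 M T^-3] — different dimensions cannot be added/subtracted ✗
(B) ma + F: ma [L M T^-2] and F [L M T^-2] — same dimensions ✓
(C) ½mv² + mgh: ½mv² [L^2 M T^-2] and mgh [L^2 M T^-2] — same dimensions ✓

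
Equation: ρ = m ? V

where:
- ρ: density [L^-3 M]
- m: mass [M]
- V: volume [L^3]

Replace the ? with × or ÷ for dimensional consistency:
division (÷): ρ = m ÷ V

ρ [L^-3 M]; m [M]; V [L^3].
m × V → [L^3 M] ✗
m ÷ V → [L^-3 M] ✓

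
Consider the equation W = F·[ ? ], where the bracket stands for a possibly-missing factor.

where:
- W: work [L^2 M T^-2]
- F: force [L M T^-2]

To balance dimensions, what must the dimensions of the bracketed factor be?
[L] — length (e.g. a distance d)

W has dimensions [L^2 M T^-2]; F has dimensions [L M T^-2].
The bracketed factor must supply [L^2 M T^-2] / [L M T^-2] = [L].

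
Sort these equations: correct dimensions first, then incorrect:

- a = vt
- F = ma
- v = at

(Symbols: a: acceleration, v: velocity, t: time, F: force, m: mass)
Dimensionally correct: F = ma, v = at
Dimensionally incorrect: a = vt
Ordered (correct first, then incorrect): F = ma, v = at, a = vt

- a = vt: LHS [L T^-2], RHS [L] → incorrect ✗
- F = ma: LHS [L M T^-2], RHS [L M T^-2] → correct ✓
- v = at: LHS [L T^-1], RHS [L T^-1] → correct ✓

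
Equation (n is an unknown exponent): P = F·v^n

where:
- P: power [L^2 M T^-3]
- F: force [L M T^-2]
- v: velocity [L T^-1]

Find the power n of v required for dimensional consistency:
n = 1

P has dimensions [L^2 M T^-3]; v has dimensions [L T^-1].
The rest of the RHS has dimensions [L M T^-2], so v^n must supply [L T^-1].
With n = 1: F·v^1 has dimensions [L^2 M T^-3], matching the LHS ✓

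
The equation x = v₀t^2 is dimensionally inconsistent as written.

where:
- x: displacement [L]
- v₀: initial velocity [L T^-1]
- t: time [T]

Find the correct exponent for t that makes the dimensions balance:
The exponent of t should be 1: x = v₀t

The LHS x has dimensions [L]; t has dimensions [T].
As written, the RHS v₀t^2 (exponent 2 on t) has dimensions [L T], which does not match.
With exponent 1, the RHS v₀t has dimensions [L], matching the LHS.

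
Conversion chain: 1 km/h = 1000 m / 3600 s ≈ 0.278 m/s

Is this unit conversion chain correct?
The chain is correct (no errors).

Correct: 1 km = 1000 m, 1 h = 3600 s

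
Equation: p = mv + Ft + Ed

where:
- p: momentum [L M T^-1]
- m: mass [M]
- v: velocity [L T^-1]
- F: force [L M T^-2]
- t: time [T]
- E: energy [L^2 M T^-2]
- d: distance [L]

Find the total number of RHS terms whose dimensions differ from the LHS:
1

LHS p: [L M T^-1]
- mv: [L M T^-1] ✓
- Ft: [L M T^-1] ✓
- Ed: [L^3 M T^-2] ✗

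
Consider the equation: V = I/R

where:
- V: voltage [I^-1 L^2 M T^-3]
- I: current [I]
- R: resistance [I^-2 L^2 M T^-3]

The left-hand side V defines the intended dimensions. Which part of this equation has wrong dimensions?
The right-hand side term I/R

V has dimensions [I^-1 L^2 M T^-3], but I/R has dimensions [I^3 L^-2 M^-1 T^3], so the term I/R is dimensionally wrong for V.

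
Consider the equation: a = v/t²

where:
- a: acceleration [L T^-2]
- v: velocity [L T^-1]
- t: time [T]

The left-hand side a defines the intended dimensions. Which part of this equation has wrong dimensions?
The right-hand side term v/t²

a has dimensions [L T^-2], but v/t² has dimensions [L T^-3], so the term v/t² is dimensionally wrong for a.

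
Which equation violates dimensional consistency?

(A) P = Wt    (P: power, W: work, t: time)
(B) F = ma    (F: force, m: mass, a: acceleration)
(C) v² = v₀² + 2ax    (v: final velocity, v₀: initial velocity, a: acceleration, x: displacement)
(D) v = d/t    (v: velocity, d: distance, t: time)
(A) P = Wt

The equation (A) P = Wt is dimensionally incorrect.

LHS (P): [L^2 M T^-3]
RHS (Wt): [L^2 M T^-1] ✗

The dimensions do not match. The other three equations balance.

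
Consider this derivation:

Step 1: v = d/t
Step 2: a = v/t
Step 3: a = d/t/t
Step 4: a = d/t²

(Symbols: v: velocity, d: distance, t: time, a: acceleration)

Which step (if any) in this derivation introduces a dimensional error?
No step introduces an error — all steps are dimensionally consistent.

Step 1: v = d/t → LHS [L T^-1], RHS [L T^-1] ✓
Step 2: a = v/t → LHS [L T^-2], RHS [L T^-2] ✓
Step 3: a = d/t/t → LHS [L T^-2], RHS [L T^-2] ✓
Step 4: a = d/t² → LHS [L T^-2], RHS [L T^-2] ✓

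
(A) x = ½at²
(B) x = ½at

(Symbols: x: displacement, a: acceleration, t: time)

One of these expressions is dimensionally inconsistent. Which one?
(B)

(A) x = ½at²: LHS [L], RHS [L] ✓
(B) x = ½at: LHS [L], RHS [L T^-1] ✗

Expression (B) x = ½at is dimensionally incorrect.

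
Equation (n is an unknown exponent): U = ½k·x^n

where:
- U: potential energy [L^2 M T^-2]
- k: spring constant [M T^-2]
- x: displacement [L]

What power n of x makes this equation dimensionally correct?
n = 2

U has dimensions [L^2 M T^-2]; x has dimensions [L].
The rest of the RHS has dimensions [M T^-2], so x^n must supply [L^2].
With n = 2: ½k·x^2 has dimensions [L^2 M T^-2], matching the LHS ✓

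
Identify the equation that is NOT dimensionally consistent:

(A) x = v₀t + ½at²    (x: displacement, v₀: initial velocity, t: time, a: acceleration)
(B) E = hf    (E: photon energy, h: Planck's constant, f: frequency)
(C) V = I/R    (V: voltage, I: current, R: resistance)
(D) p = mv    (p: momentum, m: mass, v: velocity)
(C) V = I/R

The equation (C) V = I/R is dimensionally incorrect.

LHS (V): [I^-1 L^2 M T^-3]
RHS (I/R): [I^3 L^-2 M^-1 T^3] ✗

The dimensions do not match. The other three equations balance.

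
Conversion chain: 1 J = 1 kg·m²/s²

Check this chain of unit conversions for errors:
The chain is correct (no errors).

Correct: Joule is defined as kg·m²/s²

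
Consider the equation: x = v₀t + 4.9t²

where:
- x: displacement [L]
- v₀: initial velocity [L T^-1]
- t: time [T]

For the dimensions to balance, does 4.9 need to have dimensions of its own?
Yes

x has dimensions [L], while t² alone has dimensions [T^2]. For the equation to balance, the factor 4.9 must carry dimensions [L T^-2] — it is a dimensional constant (a numerical value of a physical quantity with its units suppressed), not a pure number.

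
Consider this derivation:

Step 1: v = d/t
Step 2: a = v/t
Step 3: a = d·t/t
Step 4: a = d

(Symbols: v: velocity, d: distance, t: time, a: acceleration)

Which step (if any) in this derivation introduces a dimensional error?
Step 3

Step 1: v = d/t → LHS [L T^-1], RHS [L T^-1] ✓
Step 2: a = v/t → LHS [L T^-2], RHS [L T^-2] ✓
Step 3: a = d·t/t → LHS [L T^-2], RHS [L] ✗

The first dimensional inconsistency appears in step 3: a = d·t/t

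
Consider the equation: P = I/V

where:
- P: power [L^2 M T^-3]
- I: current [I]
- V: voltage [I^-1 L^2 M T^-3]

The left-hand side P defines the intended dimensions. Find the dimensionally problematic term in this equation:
The right-hand side term I/V

P has dimensions [L^2 M T^-3], but I/V has dimensions [I^2 L^-2 M^-1 T^3], so the term I/V is dimensionally wrong for P.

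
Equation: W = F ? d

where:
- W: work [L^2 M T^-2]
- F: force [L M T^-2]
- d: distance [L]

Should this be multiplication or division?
multiplication (×): W = F × d

W [L^2 M T^-2]; F [L M T^-2]; d [L].
F × d → [L^2 M T^-2] ✓
F ÷ d → [M T^-2] ✗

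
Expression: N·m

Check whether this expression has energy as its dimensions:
Yes

The expression N·m has dimensions [L^2 M T^-2], which is exactly energy [L^2 M T^-2].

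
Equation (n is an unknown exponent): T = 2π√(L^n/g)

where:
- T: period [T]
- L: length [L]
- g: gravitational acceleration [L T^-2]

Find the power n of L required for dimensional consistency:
n = 1

T has dimensions [T]; L has dimensions [L].
With n = 1: 2π√(L^1/g) has dimensions [T], matching the LHS ✓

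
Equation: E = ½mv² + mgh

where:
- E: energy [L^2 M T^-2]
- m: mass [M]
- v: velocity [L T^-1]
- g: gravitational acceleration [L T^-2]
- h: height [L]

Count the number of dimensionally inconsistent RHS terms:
0

LHS E: [L^2 M T^-2]
- ½mv²: [L^2 M T^-2] ✓
- mgh: [L^2 M T^-2] ✓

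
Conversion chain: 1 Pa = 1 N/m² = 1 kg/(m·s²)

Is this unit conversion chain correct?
The chain is correct (no errors).

Correct: Pascal is Newton per square meter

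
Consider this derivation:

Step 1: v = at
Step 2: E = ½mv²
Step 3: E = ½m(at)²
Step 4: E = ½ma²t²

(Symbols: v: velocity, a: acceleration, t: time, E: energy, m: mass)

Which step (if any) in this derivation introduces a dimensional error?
No step introduces an error — all steps are dimensionally consistent.

Step 1: v = at → LHS [L T^-1], RHS [L T^-1] ✓
Step 2: E = ½mv² → LHS [L^2 M T^-2], RHS [L^2 M T^-2] ✓
Step 3: E = ½m(at)² → LHS [L^2 M T^-2], RHS [L^2 M T^-2] ✓
Step 4: E = ½ma²t² → LHS [L^2 M T^-2], RHS [L^2 M T^-2] ✓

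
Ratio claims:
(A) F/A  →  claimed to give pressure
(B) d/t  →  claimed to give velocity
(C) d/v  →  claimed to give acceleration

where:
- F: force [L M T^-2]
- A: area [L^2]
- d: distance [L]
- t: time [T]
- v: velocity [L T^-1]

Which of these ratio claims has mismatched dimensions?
(C) d/v does not give acceleration

(A) F/A: [L^-1 M T^-2] = pressure [L^-1 M T^-2] ✓
(B) d/t: [L T^-1] = velocity [L T^-1] ✓
(C) d/v: [T] ≠ acceleration [L T^-2] ✗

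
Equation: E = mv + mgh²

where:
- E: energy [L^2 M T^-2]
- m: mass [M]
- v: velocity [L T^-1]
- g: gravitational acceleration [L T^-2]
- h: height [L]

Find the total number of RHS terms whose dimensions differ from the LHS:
2

LHS E: [L^2 M T^-2]
- mv: [L M T^-1] ✗
- mgh²: [L^3 M T^-2] ✗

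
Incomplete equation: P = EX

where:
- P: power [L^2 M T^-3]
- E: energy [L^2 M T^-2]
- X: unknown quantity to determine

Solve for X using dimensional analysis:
X = f (inverse time / frequency (1/t)), dimensions [T^-1]

P has dimensions [L^2 M T^-3]; the rest of the RHS (E) has dimensions [L^2 M T^-2].
So X must have dimensions [T^-1] — X = f (inverse time / frequency (1/t)).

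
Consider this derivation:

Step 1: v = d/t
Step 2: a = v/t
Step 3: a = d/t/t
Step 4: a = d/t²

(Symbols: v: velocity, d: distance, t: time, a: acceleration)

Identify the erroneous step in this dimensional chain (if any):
No step introduces an error — all steps are dimensionally consistent.

Step 1: v = d/t → LHS [L T^-1], RHS [L T^-1] ✓
Step 2: a = v/t → LHS [L T^-2], RHS [L T^-2] ✓
Step 3: a = d/t/t → LHS [L T^-2], RHS [L T^-2] ✓
Step 4: a = d/t² → LHS [L T^-2], RHS [L T^-2] ✓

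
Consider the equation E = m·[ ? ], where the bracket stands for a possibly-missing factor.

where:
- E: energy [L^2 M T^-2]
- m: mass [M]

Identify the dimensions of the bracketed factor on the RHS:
[L^2 T^-2] — velocity squared (e.g. v²)

E has dimensions [L^2 M T^-2]; m has dimensions [M].
The bracketed factor must supply [L^2 M T^-2] / [M] = [L^2 T^-2].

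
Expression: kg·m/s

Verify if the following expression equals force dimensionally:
No

The expression kg·m/s has dimensions [L M T^-1], but force has dimensions [L M T^-2].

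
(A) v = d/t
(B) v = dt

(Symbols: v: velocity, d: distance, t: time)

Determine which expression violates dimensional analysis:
(B)

(A) v = d/t: LHS [L T^-1], RHS [L T^-1] ✓
(B) v = dt: LHS [L T^-1], RHS [L T] ✗

Expression (B) v = dt is dimensionally incorrect.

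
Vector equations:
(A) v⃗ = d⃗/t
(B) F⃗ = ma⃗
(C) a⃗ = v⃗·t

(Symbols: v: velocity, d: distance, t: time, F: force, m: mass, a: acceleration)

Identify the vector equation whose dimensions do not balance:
(C) a⃗ = v⃗·t

(A) v⃗ = d⃗/t: LHS [L T^-1], RHS [L T^-1] ✓ — displacement (vector) divided by time (scalar)
(B) F⃗ = ma⃗: LHS [L M T^-2], RHS [L M T^-2] ✓ — Force and acceleration are vectors, mass is a scalar
(C) a⃗ = v⃗·t: LHS [L T^-2], RHS [L] ✗ — acceleration is velocity per time; should be v⃗/t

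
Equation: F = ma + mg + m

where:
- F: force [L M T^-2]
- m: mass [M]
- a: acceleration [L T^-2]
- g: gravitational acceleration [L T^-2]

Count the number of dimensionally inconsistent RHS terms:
1

LHS F: [L M T^-2]
- ma: [L M T^-2] ✓
- mg: [L M T^-2] ✓
- m: [M] ✗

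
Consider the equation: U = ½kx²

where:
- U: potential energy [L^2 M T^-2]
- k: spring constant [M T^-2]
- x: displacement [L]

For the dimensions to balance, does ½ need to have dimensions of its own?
No

U has dimensions [L^2 M T^-2] and kx² already has dimensions [L^2 M T^-2], so the equation balances without ½ contributing any dimensions. ½ is a pure (dimensionless) number; changing or removing it would not affect dimensional consistency.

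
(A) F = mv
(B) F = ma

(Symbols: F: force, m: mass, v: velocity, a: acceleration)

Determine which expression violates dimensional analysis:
(A)

(A) F = mv: LHS [L M T^-2], RHS [L M T^-1] ✗
(B) F = ma: LHS [L M T^-2], RHS [L M T^-2] ✓

Expression (A) F = mv is dimensionally incorrect.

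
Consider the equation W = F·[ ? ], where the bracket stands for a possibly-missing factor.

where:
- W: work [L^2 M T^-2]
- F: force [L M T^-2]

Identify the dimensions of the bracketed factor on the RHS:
[L] — length (e.g. a distance d)

W has dimensions [L^2 M T^-2]; F has dimensions [L M T^-2].
The bracketed factor must supply [L^2 M T^-2] / [L M T^-2] = [L].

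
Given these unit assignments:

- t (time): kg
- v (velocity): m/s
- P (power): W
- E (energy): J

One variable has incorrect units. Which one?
t

The variable t (time) should have units s, not kg.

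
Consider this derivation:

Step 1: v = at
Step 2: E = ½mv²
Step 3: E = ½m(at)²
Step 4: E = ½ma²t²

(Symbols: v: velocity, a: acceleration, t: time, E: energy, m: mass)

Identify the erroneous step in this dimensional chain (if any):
No step introduces an error — all steps are dimensionally consistent.

Step 1: v = at → LHS [L T^-1], RHS [L T^-1] ✓
Step 2: E = ½mv² → LHS [L^2 M T^-2], RHS [L^2 M T^-2] ✓
Step 3: E = ½m(at)² → LHS [L^2 M T^-2], RHS [L^2 M T^-2] ✓
Step 4: E = ½ma²t² → LHS [L^2 M T^-2], RHS [L^2 M T^-2] ✓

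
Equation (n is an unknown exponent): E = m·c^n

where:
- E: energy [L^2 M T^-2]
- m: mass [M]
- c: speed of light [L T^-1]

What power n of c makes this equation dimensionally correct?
n = 2

E has dimensions [L^2 M T^-2]; c has dimensions [L T^-1].
The rest of the RHS has dimensions [M], so c^n must supply [L^2 T^-2].
With n = 2: m·c^2 has dimensions [L^2 M T^-2], matching the LHS ✓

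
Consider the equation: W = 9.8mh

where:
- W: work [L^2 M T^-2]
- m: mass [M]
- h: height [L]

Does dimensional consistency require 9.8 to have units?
Yes

W has dimensions [L^2 M T^-2], while mh alone has dimensions [L M]. For the equation to balance, the factor 9.8 must carry dimensions [L T^-2] — it is a dimensional constant (a numerical value of a physical quantity with its units suppressed), not a pure number.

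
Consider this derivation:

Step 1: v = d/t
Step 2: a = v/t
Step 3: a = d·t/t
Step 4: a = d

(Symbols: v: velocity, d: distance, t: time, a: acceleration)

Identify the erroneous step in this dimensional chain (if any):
Step 3

Step 1: v = d/t → LHS [L T^-1], RHS [L T^-1] ✓
Step 2: a = v/t → LHS [L T^-2], RHS [L T^-2] ✓
Step 3: a = d·t/t → LHS [L T^-2], RHS [L] ✗

The first dimensional inconsistency appears in step 3: a = d·t/t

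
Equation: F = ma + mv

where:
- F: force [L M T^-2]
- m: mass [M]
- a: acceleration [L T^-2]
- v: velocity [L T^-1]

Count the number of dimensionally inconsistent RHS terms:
1

LHS F: [L M T^-2]
- ma: [L M T^-2] ✓
- mv: [L M T^-1] ✗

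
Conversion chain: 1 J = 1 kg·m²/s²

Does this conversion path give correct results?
The chain is correct (no errors).

Correct: Joule is defined as kg·m²/s²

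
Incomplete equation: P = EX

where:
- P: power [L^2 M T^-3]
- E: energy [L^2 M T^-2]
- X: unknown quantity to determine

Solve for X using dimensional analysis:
X = f (inverse time / frequency (1/t)), dimensions [T^-1]

P has dimensions [L^2 M T^-3]; the rest of the RHS (E) has dimensions [L^2 M T^-2].
So X must have dimensions [T^-1] — X = f (inverse time / frequency (1/t)).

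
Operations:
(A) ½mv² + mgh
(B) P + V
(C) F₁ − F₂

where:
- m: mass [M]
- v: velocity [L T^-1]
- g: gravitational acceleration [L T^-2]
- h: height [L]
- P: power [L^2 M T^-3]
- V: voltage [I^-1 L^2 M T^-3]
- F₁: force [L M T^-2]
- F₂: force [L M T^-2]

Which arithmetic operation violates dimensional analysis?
(B) P + V

(A) ½mv² + mgh: ½mv² [L^2 M T^-2] and mgh [L^2 M T^-2] — same dimensions ✓
(B) P + V: P [L^2 M T^-3] and V [I^-1 L^2 M T^-3] — different dimensions cannot be added/subtracted ✗
(C) F₁ − F₂: F₁ [L M T^-2] and F₂ [L M T^-2] — same dimensions ✓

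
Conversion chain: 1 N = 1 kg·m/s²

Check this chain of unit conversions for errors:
The chain is correct (no errors).

Correct: Newton is defined as kg·m/s²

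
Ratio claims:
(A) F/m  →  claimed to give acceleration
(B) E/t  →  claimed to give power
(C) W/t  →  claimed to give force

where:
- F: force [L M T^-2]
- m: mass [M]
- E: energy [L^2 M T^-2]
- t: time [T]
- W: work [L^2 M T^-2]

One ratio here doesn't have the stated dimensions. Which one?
(C) W/t does not give force

(A) F/m: [L T^-2] = acceleration [L T^-2] ✓
(B) E/t: [L^2 M T^-3] = power [L^2 M T^-3] ✓
(C) W/t: [L^2 M T^-3] ≠ force [L M T^-2] ✗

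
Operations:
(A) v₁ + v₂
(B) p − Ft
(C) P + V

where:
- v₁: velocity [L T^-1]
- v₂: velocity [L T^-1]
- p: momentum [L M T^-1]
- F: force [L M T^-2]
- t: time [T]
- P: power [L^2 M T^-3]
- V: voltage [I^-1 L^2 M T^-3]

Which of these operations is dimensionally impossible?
(C) P + V

(A) v₁ + v₂: v₁ [L T^-1] and v₂ [L T^-1] — same dimensions ✓
(B) p − Ft: p [L M T^-1] and Ft [L M T^-1] — same dimensions ✓
(C) P + V: P [L^2 M T^-3] and V [I^-1 L^2 M T^-3] — different dimensions cannot be added/subtracted ✗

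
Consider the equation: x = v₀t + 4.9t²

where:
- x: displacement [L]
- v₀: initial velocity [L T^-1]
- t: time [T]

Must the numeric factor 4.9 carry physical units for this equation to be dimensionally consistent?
Yes

x has dimensions [L], while t² alone has dimensions [T^2]. For the equation to balance, the factor 4.9 must carry dimensions [L T^-2] — it is a dimensional constant (a numerical value of a physical quantity with its units suppressed), not a pure number.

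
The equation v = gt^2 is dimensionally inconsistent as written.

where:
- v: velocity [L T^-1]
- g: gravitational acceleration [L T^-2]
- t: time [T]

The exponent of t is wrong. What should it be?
The exponent of t should be 1: v = gt

The LHS v has dimensions [L T^-1]; t has dimensions [T].
As written, the RHS gt^2 (exponent 2 on t) has dimensions [L], which does not match.
With exponent 1, the RHS gt has dimensions [L T^-1], matching the LHS.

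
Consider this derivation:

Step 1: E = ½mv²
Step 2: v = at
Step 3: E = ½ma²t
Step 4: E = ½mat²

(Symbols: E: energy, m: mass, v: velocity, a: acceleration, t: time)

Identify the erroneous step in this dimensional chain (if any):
Step 3

Step 1: E = ½mv² → LHS [L^2 M T^-2], RHS [L^2 M T^-2] ✓
Step 2: v = at → LHS [L T^-1], RHS [L T^-1] ✓
Step 3: E = ½ma²t → LHS [L^2 M T^-2], RHS [L^2 M T^-3] ✗

The first dimensional inconsistency appears in step 3: E = ½ma²t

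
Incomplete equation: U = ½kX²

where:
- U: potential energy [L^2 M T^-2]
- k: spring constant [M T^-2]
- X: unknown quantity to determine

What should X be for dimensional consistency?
X = x (displacement), dimensions [L]

U has dimensions [L^2 M T^-2]; the rest of the RHS (½k) has dimensions [M T^-2].
So X² must have dimensions [L^2], i.e. X has dimensions [L] — X = x (displacement).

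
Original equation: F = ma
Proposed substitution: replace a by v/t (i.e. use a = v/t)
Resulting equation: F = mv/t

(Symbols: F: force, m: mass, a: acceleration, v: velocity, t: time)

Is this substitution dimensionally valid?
Yes

[a] = [L T^-2] and [v/t] = [L T^-2]. These match, so the substitution replaces a quantity by one of the same dimensions and the result F = mv/t has LHS [L M T^-2] vs RHS [L M T^-2] — still consistent.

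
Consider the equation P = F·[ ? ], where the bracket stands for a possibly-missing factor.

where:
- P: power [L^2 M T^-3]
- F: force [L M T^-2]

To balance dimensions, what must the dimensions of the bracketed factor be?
[L T^-1] — velocity (e.g. v)

P has dimensions [L^2 M T^-3]; F has dimensions [L M T^-2].
The bracketed factor must supply [L^2 M T^-3] / [L M T^-2] = [L T^-1].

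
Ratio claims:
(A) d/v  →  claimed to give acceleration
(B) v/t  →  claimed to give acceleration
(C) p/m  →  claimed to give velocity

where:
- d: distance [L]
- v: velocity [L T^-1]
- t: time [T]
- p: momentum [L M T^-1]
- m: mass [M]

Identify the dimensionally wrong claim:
(A) d/v does not give acceleration

(A) d/v: [T] ≠ acceleration [L T^-2] ✗
(B) v/t: [L T^-2] = acceleration [L T^-2] ✓
(C) p/m: [L T^-1] = velocity [L T^-1] ✓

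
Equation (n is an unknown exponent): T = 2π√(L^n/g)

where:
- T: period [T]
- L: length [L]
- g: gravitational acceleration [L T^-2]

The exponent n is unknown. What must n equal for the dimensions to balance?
n = 1

T has dimensions [T]; L has dimensions [L].
With n = 1: 2π√(L^1/g) has dimensions [T], matching the LHS ✓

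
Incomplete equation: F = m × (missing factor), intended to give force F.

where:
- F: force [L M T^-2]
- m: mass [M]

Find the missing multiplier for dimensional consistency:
a (acceleration), dimensions [L T^-2]

F has dimensions [L M T^-2] and m has dimensions [M].
The missing factor must have dimensions [L M T^-2] / [M] = [L T^-2], i.e. acceleration (a).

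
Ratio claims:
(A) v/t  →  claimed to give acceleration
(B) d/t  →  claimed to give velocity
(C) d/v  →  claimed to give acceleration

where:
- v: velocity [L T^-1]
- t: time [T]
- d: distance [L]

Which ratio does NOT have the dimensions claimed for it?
(C) d/v does not give acceleration

(A) v/t: [L T^-2] = acceleration [L T^-2] ✓
(B) d/t: [L T^-1] = velocity [L T^-1] ✓
(C) d/v: [T] ≠ acceleration [L T^-2] ✗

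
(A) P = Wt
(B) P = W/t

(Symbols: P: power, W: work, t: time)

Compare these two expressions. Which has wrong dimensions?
(A)

(A) P = Wt: LHS [L^2 M T^-3], RHS [L^2 M T^-1] ✗
(B) P = W/t: LHS [L^2 M T^-3], RHS [L^2 M T^-3] ✓

Expression (A) P = Wt is dimensionally incorrect.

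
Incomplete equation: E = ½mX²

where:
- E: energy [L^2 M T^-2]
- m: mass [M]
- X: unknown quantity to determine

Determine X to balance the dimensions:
X = v (velocity), dimensions [L T^-1]

E has dimensions [L^2 M T^-2]; the rest of the RHS (½m) has dimensions [M].
So X² must have dimensions [L^2 T^-2], i.e. X has dimensions [L T^-1] — X = v (velocity).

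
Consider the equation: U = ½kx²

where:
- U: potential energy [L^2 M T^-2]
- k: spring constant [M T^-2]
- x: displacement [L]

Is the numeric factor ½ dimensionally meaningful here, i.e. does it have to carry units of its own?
No

U has dimensions [L^2 M T^-2] and kx² already has dimensions [L^2 M T^-2], so the equation balances without ½ contributing any dimensions. ½ is a pure (dimensionless) number; changing or removing it would not affect dimensional consistency.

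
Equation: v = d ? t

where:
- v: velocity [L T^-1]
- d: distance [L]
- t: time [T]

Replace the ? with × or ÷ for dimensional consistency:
division (÷): v = d ÷ t

v [L T^-1]; d [L]; t [T].
d × t → [L T] ✗
d ÷ t → [L T^-1] ✓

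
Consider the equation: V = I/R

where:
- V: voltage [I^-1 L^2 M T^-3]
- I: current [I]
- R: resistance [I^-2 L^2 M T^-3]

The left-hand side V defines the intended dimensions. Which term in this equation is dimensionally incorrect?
The right-hand side term I/R

V has dimensions [I^-1 L^2 M T^-3], but I/R has dimensions [I^3 L^-2 M^-1 T^3], so the term I/R is dimensionally wrong for V.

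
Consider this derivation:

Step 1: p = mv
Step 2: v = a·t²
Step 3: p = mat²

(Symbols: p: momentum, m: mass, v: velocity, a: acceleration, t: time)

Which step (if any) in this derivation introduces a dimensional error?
Step 2

Step 1: p = mv → LHS [L M T^-1], RHS [L M T^-1] ✓
Step 2: v = a·t² → LHS [L T^-1], RHS [L] ✗

The first dimensional inconsistency appears in step 2: v = a·t²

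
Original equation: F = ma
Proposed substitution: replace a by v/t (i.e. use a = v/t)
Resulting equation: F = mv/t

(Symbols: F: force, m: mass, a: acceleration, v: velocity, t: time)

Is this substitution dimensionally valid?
Yes

[a] = [L T^-2] and [v/t] = [L T^-2]. These match, so the substitution replaces a quantity by one of the same dimensions and the result F = mv/t has LHS [L M T^-2] vs RHS [L M T^-2] — still consistent.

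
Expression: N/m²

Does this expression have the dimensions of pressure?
Yes

The expression N/m² has dimensions [L^-1 M T^-2], which is exactly pressure [L^-1 M T^-2].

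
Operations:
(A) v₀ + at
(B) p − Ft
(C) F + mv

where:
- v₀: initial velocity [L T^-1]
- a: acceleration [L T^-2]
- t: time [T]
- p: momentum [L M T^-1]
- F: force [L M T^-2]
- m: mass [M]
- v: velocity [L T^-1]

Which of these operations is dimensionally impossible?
(C) F + mv

(A) v₀ + at: v₀ [L T^-1] and at [L T^-1] — same dimensions ✓
(B) p − Ft: p [L M T^-1] and Ft [L M T^-1] — same dimensions ✓
(C) F + mv: F [L M T^-2] and mv [L M T^-1] — different dimensions cannot be added/subtracted ✗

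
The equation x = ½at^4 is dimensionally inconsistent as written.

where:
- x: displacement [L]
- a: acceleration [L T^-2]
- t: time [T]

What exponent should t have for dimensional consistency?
The exponent of t should be 2: x = ½at^2

The LHS x has dimensions [L]; t has dimensions [T].
As written, the RHS ½at^4 (exponent 4 on t) has dimensions [L T^2], which does not match.
With exponent 2, the RHS ½at^2 has dimensions [L], matching the LHS.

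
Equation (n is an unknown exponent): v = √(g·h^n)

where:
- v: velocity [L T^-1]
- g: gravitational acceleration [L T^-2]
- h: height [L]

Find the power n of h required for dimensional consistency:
n = 1

v has dimensions [L T^-1]; h has dimensions [L].
With n = 1: √(g·h^1) has dimensions [L T^-1], matching the LHS ✓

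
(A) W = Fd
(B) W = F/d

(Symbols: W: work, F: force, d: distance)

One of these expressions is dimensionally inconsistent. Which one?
(B)

(A) W = Fd: LHS [L^2 M T^-2], RHS [L^2 M T^-2] ✓
(B) W = F/d: LHS [L^2 M T^-2], RHS [M T^-2] ✗

Expression (B) W = F/d is dimensionally incorrect.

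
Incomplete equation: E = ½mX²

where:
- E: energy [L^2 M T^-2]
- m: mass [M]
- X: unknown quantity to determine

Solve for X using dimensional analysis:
X = v (velocity), dimensions [L T^-1]

E has dimensions [L^2 M T^-2]; the rest of the RHS (½m) has dimensions [M].
So X² must have dimensions [L^2 T^-2], i.e. X has dimensions [L T^-1] — X = v (velocity).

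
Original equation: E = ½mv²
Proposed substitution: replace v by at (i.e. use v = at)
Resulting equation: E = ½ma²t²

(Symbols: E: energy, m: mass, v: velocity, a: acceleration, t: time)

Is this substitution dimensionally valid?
Yes

[v] = [L T^-1] and [at] = [L T^-1]. These match, so the substitution replaces a quantity by one of the same dimensions and the result E = ½ma²t² has LHS [L^2 M T^-2] vs RHS [L^2 M T^-2] — still consistent.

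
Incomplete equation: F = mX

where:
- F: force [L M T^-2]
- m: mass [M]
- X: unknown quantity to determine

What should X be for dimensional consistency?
X = a (acceleration), dimensions [L T^-2]

F has dimensions [L M T^-2]; the rest of the RHS (m) has dimensions [M].
So X must have dimensions [L T^-2] — X = a (acceleration).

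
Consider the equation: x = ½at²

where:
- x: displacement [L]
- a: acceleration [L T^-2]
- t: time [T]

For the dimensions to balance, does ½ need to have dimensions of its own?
No

x has dimensions [L] and at² already has dimensions [L], so the equation balances without ½ contributing any dimensions. ½ is a pure (dimensionless) number; changing or removing it would not affect dimensional consistency.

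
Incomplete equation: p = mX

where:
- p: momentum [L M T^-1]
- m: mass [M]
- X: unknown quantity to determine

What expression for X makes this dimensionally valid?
X = v (velocity), dimensions [L T^-1]

p has dimensions [L M T^-1]; the rest of the RHS (m) has dimensions [M].
So X must have dimensions [L T^-1] — X = v (velocity).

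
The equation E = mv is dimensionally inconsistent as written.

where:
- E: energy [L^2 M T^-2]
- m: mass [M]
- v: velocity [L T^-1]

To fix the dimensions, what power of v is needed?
The exponent of v should be 2: E = mv^2

The LHS E has dimensions [L^2 M T^-2]; v has dimensions [L T^-1].
As written, the RHS mv (exponent 1 on v) has dimensions [L M T^-1], which does not match.
With exponent 2, the RHS mv^2 has dimensions [L^2 M T^-2], matching the LHS.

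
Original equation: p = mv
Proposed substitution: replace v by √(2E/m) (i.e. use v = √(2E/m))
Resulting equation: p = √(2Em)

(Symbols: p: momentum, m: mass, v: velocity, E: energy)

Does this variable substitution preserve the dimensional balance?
Yes

[v] = [L T^-1] and [√(2E/m)] = [L T^-1]. These match, so the substitution replaces a quantity by one of the same dimensions and the result p = √(2Em) has LHS [L M T^-1] vs RHS [L M T^-1] — still consistent.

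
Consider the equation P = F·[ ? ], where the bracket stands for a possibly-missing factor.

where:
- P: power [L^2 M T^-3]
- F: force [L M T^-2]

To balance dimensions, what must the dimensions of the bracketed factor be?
[L T^-1] — velocity (e.g. v)

P has dimensions [L^2 M T^-3]; F has dimensions [L M T^-2].
The bracketed factor must supply [L^2 M T^-3] / [L M T^-2] = [L T^-1].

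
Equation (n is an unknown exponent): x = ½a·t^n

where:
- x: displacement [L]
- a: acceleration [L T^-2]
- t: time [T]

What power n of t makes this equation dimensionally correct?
n = 2

x has dimensions [L]; t has dimensions [T].
The rest of the RHS has dimensions [L T^-2], so t^n must supply [T^2].
With n = 2: ½a·t^2 has dimensions [L], matching the LHS ✓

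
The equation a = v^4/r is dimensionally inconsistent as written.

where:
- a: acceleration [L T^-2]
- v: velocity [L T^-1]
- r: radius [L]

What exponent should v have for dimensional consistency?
The exponent of v should be 2: a = v^2/r

The LHS a has dimensions [L T^-2]; v has dimensions [L T^-1].
As written, the RHS v^4/r (exponent 4 on v) has dimensions [L^3 T^-4], which does not match.
With exponent 2, the RHS v^2/r has dimensions [L T^-2], matching the LHS.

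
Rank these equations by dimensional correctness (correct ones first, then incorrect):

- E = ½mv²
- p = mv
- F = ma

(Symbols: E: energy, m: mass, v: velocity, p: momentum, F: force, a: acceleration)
Dimensionally correct: E = ½mv², p = mv, F = ma
Dimensionally incorrect: none
Ordered (correct first, then incorrect): E = ½mv², p = mv, F = ma

- E = ½mv²: LHS [L^2 M T^-2], RHS [L^2 M T^-2] → correct ✓
- p = mv: LHS [L M T^-1], RHS [L M T^-1] → correct ✓
- F = ma: LHS [L M T^-2], RHS [L M T^-2] → correct ✓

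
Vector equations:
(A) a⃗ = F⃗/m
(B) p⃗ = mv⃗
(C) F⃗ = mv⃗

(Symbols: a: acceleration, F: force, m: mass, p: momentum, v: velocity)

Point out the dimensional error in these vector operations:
(C) F⃗ = mv⃗

(A) a⃗ = F⃗/m: LHS [L T^-2], RHS [L T^-2] ✓ — force (vector) divided by mass (scalar)
(B) p⃗ = mv⃗: LHS [L M T^-1], RHS [L M T^-1] ✓ — mass (scalar) times velocity (vector)
(C) F⃗ = mv⃗: LHS [L M T^-2], RHS [L M T^-1] ✗ — mass times velocity is momentum, not force; should be ma⃗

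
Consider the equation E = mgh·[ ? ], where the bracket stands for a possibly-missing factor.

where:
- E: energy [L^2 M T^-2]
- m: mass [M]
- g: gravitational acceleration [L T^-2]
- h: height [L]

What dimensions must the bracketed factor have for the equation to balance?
Nothing is missing — the bracketed factor must be dimensionless.

E has dimensions [L^2 M T^-2] and mgh already has dimensions [L^2 M T^-2], so E = mgh is dimensionally complete.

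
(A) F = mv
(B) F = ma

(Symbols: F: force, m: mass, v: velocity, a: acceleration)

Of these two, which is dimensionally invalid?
(A)

(A) F = mv: LHS [L M T^-2], RHS [L M T^-1] ✗
(B) F = ma: LHS [L M T^-2], RHS [L M T^-2] ✓

Expression (A) F = mv is dimensionally incorrect.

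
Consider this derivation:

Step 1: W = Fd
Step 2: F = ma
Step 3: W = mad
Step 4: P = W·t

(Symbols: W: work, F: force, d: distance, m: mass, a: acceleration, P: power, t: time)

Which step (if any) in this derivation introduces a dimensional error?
Step 4

Step 1: W = Fd → LHS [L^2 M T^-2], RHS [L^2 M T^-2] ✓
Step 2: F = ma → LHS [L M T^-2], RHS [L M T^-2] ✓
Step 3: W = mad → LHS [L^2 M T^-2], RHS [L^2 M T^-2] ✓
Step 4: P = W·t → LHS [L^2 M T^-3], RHS [L^2 M T^-1] ✗

The first dimensional inconsistency appears in step 4: P = W·t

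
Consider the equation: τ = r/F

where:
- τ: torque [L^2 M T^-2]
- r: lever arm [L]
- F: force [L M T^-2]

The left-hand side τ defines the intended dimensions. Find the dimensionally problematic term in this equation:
The right-hand side term r/F

τ has dimensions [L^2 M T^-2], but r/F has dimensions [M^-1 T^2], so the term r/F is dimensionally wrong for τ.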